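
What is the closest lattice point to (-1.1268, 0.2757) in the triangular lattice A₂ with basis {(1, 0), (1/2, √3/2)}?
(-1, 0)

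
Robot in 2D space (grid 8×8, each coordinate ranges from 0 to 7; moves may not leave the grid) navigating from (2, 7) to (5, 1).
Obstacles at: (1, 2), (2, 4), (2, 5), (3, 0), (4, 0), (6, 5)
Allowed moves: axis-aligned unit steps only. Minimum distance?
9
(one shortest path: (2, 7) → (3, 7) → (4, 7) → (5, 7) → (5, 6) → (5, 5) → (5, 4) → (5, 3) → (5, 2) → (5, 1))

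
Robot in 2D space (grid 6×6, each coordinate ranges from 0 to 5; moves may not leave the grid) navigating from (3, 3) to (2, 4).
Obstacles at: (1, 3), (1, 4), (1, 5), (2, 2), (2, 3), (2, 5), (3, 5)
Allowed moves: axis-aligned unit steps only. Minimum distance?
2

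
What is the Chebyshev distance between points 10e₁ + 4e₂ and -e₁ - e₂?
11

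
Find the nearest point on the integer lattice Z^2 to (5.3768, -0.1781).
(5, 0)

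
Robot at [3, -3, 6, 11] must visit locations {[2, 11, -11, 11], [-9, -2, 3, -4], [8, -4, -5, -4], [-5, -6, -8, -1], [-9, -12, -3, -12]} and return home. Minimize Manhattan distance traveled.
176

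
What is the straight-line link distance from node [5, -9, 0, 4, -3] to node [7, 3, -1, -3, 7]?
17.2627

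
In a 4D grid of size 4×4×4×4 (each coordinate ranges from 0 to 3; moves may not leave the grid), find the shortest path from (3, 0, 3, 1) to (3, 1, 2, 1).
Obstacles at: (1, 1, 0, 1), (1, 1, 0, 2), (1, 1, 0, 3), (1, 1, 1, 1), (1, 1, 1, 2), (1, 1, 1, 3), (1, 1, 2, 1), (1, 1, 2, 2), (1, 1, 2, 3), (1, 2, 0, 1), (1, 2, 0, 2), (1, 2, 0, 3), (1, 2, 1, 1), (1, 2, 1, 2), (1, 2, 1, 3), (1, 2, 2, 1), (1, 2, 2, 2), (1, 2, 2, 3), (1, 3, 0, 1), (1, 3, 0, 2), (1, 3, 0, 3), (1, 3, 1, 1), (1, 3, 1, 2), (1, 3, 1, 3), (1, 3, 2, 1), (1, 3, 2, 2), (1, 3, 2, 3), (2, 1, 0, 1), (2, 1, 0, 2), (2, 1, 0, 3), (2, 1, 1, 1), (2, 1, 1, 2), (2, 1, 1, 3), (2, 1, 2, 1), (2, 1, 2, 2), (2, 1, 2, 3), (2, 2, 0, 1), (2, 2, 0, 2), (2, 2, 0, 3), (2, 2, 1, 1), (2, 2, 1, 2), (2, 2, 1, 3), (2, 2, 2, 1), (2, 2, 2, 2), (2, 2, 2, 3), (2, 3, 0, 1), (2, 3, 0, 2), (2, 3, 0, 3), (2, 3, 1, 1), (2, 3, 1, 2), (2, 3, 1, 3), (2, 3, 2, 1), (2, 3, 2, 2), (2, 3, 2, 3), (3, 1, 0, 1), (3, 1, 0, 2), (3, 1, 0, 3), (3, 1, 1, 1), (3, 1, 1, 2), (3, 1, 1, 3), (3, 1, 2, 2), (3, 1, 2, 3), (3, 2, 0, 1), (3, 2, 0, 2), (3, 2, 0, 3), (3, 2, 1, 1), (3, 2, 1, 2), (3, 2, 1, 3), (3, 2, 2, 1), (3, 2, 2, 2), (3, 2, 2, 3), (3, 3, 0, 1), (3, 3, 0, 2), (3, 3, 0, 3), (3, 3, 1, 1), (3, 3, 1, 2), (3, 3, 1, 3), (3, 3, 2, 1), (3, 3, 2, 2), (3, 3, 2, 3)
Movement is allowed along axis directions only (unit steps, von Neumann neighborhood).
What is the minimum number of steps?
2
(one shortest path: (3, 0, 3, 1) → (3, 1, 3, 1) → (3, 1, 2, 1))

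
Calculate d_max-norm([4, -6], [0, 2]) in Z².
8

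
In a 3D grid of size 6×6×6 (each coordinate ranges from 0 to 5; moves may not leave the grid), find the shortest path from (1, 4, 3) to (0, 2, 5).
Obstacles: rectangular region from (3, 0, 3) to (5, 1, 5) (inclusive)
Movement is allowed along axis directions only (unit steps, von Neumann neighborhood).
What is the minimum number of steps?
5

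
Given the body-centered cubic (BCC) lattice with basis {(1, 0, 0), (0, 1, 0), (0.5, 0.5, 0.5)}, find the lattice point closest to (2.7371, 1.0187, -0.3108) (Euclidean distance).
(3, 1, 0)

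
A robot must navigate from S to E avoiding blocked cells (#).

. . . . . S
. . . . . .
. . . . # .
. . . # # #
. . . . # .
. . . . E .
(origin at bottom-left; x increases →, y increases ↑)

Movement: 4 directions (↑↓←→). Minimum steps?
10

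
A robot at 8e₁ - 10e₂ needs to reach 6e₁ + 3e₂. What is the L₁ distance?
15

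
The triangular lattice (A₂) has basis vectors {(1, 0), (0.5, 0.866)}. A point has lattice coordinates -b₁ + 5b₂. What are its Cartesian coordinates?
(1.5, 4.33)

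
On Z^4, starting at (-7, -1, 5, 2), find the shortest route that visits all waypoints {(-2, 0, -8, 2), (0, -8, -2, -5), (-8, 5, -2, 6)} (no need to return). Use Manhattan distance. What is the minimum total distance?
62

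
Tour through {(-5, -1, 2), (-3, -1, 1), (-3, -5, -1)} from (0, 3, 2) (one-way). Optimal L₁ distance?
18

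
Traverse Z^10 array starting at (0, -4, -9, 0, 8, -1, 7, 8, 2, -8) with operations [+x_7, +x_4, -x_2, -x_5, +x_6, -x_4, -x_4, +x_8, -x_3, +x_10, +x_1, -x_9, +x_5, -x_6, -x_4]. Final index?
(1, -5, -10, -2, 8, -1, 8, 9, 1, -7)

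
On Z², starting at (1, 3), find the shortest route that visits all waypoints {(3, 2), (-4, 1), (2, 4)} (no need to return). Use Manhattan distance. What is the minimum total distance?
13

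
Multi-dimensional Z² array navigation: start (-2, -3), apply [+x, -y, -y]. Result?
(-1, -5)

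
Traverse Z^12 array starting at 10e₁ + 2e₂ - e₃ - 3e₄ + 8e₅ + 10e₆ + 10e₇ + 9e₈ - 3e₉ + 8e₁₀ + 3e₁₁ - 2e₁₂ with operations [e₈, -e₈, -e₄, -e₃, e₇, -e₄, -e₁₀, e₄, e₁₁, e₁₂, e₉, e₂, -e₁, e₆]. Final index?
(9, 3, -2, -4, 8, 11, 11, 9, -2, 7, 4, -1)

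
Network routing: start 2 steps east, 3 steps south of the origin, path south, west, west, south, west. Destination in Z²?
(-1, -5)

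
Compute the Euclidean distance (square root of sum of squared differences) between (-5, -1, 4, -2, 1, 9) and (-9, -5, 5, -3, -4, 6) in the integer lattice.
8.24621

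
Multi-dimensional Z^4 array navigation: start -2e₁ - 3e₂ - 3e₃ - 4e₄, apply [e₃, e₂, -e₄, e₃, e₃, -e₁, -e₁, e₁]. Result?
(-3, -2, 0, -5)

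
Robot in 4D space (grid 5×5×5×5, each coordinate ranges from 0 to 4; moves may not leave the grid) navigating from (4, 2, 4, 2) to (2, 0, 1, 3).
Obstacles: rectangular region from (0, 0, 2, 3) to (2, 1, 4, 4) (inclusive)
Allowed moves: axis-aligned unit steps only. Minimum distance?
8
(one shortest path: (4, 2, 4, 2) → (3, 2, 4, 2) → (2, 2, 4, 2) → (2, 1, 4, 2) → (2, 0, 4, 2) → (2, 0, 3, 2) → (2, 0, 2, 2) → (2, 0, 1, 2) → (2, 0, 1, 3))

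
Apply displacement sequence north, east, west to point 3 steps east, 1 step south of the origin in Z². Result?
(3, 0)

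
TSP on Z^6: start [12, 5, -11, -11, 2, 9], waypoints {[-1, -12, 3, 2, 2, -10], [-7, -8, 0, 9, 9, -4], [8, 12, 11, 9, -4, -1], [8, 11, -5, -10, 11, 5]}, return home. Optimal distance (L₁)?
258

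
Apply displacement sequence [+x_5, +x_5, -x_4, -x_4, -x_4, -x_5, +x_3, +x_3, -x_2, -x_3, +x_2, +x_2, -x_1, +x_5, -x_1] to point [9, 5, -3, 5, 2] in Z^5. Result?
(7, 6, -2, 2, 4)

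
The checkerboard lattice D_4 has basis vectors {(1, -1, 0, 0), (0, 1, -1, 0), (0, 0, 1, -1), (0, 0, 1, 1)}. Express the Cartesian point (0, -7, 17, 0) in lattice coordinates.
-7b₂ + 5b₃ + 5b₄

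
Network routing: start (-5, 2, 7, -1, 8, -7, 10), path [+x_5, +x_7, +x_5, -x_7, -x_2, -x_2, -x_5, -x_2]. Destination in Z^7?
(-5, -1, 7, -1, 9, -7, 10)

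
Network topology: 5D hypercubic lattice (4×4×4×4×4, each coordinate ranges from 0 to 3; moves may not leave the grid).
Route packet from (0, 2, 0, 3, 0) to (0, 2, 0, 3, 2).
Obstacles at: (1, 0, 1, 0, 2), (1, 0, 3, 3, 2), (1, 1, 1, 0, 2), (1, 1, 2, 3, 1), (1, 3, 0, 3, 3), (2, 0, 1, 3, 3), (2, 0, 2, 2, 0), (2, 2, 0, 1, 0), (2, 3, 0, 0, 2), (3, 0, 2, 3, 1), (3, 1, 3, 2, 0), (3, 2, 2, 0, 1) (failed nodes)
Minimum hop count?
2
(one shortest path: (0, 2, 0, 3, 0) → (0, 2, 0, 3, 1) → (0, 2, 0, 3, 2))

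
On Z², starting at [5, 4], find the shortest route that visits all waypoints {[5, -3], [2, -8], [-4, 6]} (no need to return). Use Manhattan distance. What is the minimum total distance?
35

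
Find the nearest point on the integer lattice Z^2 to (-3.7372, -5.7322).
(-4, -6)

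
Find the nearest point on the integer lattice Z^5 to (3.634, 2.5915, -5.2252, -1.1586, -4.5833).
(4, 3, -5, -1, -5)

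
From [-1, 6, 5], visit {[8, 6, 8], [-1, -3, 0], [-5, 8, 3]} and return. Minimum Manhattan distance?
64
(one optimal route: (-1, 6, 5) → (8, 6, 8) → (-1, -3, 0) → (-5, 8, 3) → (-1, 6, 5))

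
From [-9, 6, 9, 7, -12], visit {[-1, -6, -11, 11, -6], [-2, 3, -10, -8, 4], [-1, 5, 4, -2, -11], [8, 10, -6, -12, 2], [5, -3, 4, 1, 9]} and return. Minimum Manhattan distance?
224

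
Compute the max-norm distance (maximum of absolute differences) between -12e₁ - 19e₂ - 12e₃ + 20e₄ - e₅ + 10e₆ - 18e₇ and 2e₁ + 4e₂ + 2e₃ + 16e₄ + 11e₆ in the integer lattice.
23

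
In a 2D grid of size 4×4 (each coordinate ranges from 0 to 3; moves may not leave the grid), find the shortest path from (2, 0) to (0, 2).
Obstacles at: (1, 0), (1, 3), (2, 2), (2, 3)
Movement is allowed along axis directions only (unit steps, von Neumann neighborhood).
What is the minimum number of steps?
4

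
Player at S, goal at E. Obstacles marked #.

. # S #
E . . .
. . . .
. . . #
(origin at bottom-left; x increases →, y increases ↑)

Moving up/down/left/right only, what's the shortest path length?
3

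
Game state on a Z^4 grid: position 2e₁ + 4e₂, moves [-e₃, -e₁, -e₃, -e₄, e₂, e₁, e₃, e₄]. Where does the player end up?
(2, 5, -1, 0)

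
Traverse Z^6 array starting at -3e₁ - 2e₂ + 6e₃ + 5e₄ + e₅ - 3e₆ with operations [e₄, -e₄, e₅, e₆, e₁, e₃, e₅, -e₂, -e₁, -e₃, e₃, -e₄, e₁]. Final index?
(-2, -3, 7, 4, 3, -2)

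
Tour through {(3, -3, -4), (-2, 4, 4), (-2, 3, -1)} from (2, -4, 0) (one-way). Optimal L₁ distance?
26
(one optimal route: (2, -4, 0) → (3, -3, -4) → (-2, 3, -1) → (-2, 4, 4))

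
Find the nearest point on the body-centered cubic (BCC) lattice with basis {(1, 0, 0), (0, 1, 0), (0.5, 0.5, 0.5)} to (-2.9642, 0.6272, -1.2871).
(-3, 1, -1)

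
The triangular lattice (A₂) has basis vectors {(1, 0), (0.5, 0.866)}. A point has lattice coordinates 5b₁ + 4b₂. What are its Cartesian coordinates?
(7, 3.464)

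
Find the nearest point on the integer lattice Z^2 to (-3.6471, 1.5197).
(-4, 2)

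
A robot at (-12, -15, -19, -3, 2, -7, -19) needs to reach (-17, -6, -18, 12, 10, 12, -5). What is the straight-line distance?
30.8707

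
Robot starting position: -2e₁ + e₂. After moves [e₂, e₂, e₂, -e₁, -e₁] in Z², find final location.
(-4, 4)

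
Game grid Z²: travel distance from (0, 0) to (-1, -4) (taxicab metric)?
5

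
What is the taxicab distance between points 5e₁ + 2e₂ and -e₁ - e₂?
9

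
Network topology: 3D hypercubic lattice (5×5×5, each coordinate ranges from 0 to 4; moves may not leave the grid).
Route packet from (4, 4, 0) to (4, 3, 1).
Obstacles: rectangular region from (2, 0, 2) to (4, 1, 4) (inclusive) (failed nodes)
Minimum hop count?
2
(one shortest path: (4, 4, 0) → (4, 3, 0) → (4, 3, 1))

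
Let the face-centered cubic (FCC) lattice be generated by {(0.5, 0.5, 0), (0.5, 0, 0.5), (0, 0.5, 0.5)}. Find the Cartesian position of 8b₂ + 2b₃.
(4, 1, 5)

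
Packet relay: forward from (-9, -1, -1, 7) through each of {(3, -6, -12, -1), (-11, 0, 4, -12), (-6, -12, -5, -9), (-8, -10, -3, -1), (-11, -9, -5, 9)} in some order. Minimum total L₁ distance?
115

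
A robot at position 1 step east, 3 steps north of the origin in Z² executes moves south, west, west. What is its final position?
(-1, 2)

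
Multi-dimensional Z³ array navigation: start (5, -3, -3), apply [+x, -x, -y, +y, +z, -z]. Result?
(5, -3, -3)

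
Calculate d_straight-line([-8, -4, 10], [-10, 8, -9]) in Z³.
22.561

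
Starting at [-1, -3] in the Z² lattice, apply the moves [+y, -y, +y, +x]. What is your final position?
(0, -2)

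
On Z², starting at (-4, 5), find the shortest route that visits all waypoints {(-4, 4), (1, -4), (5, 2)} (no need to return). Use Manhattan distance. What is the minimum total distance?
22
(one optimal route: (-4, 5) → (-4, 4) → (5, 2) → (1, -4))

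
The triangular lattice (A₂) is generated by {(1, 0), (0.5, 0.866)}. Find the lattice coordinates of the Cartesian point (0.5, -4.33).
3b₁ - 5b₂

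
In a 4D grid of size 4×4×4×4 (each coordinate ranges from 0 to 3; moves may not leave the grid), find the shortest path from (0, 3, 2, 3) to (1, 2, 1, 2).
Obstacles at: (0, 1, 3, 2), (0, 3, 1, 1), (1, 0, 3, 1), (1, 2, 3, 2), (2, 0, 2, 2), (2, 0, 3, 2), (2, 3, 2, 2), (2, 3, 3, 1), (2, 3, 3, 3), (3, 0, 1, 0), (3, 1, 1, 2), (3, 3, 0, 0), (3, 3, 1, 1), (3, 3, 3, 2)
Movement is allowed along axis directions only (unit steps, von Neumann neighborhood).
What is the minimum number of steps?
4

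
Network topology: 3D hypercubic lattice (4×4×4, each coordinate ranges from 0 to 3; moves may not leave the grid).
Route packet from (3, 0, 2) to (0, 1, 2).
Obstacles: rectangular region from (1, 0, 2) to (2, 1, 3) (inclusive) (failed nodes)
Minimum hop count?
6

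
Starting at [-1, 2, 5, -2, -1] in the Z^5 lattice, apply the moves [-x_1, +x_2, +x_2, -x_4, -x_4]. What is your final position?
(-2, 4, 5, -4, -1)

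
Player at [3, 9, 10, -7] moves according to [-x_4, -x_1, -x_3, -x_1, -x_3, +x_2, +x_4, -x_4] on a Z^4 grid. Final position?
(1, 10, 8, -8)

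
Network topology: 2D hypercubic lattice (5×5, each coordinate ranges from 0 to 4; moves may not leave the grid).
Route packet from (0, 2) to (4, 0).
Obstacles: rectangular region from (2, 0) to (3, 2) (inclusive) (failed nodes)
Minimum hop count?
8
(one shortest path: (0, 2) → (1, 2) → (1, 3) → (2, 3) → (3, 3) → (4, 3) → (4, 2) → (4, 1) → (4, 0))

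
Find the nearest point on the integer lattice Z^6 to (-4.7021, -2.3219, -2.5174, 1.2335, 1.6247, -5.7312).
(-5, -2, -3, 1, 2, -6)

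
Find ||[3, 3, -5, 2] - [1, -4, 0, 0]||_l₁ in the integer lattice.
16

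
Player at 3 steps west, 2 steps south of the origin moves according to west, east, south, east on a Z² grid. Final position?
(-2, -3)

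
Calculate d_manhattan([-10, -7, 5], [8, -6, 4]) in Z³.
20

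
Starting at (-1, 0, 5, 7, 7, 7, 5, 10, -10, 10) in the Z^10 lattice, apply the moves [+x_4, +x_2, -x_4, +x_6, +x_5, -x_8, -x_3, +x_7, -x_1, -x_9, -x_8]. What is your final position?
(-2, 1, 4, 7, 8, 8, 6, 8, -11, 10)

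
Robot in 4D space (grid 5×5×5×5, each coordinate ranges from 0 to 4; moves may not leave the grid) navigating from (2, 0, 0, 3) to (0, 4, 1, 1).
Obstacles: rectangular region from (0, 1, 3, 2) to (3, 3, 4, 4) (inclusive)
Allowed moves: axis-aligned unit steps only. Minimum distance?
9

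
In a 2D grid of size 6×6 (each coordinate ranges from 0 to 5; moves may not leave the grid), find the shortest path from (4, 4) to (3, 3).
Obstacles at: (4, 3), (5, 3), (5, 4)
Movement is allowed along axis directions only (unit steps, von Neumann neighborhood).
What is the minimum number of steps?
2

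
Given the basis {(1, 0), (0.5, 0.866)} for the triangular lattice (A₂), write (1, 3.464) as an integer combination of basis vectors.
-b₁ + 4b₂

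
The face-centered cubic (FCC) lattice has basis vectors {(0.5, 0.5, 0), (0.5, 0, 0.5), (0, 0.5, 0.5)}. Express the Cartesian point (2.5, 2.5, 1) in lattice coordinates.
4b₁ + b₂ + b₃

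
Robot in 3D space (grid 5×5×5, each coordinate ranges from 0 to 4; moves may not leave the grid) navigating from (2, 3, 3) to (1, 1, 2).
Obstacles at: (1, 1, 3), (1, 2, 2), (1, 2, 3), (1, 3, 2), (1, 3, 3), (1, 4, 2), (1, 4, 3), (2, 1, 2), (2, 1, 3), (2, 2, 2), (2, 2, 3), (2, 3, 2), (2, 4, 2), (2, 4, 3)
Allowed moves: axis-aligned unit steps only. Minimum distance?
8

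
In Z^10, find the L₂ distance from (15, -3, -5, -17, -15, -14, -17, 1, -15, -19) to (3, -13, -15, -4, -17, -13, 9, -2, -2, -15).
37.2559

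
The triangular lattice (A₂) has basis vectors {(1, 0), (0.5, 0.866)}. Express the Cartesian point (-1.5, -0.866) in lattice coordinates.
-b₁ - b₂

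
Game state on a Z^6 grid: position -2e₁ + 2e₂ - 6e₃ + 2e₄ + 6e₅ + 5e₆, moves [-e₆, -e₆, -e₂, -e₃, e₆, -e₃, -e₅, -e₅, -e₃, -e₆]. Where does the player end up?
(-2, 1, -9, 2, 4, 3)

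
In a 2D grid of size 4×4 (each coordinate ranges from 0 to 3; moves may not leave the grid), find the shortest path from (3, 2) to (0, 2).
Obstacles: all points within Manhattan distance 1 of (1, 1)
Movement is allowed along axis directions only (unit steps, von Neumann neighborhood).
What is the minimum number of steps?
5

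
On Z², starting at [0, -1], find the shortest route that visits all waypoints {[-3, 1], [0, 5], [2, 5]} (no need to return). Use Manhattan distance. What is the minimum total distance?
14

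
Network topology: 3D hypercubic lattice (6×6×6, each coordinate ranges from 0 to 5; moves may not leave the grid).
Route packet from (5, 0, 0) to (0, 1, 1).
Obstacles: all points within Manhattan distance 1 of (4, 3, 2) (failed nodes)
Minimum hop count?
7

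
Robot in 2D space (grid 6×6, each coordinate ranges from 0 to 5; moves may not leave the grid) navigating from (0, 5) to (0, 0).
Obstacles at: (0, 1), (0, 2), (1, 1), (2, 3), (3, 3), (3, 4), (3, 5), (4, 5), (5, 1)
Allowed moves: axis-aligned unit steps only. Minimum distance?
9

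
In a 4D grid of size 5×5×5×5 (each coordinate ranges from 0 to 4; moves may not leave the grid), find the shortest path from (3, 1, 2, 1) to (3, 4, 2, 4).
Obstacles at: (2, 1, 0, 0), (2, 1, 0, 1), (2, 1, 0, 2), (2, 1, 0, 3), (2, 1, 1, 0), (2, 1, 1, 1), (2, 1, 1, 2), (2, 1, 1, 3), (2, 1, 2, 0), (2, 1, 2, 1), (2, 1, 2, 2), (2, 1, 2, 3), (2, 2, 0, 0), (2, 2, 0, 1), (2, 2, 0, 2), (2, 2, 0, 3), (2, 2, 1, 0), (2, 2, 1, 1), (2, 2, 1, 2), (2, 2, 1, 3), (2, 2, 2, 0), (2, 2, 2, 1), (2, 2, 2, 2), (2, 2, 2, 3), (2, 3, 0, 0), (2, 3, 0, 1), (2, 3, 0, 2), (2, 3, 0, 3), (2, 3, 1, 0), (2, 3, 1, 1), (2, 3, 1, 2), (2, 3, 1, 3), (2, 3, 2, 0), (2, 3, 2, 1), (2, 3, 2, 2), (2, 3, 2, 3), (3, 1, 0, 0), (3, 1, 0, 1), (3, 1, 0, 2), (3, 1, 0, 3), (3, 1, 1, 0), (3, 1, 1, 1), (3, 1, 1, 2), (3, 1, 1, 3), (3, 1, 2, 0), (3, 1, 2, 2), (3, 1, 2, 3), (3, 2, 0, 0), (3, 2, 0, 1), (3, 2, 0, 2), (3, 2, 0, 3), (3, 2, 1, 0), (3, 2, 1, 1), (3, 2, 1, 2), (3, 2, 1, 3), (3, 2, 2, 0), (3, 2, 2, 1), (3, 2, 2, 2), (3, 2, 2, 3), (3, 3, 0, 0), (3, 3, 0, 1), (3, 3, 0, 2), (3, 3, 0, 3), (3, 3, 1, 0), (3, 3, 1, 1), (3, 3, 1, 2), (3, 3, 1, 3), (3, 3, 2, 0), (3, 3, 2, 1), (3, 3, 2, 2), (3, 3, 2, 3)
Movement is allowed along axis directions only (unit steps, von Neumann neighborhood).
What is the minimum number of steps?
8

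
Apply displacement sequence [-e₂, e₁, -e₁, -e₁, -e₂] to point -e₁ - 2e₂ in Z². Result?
(-2, -4)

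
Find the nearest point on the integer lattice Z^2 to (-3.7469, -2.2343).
(-4, -2)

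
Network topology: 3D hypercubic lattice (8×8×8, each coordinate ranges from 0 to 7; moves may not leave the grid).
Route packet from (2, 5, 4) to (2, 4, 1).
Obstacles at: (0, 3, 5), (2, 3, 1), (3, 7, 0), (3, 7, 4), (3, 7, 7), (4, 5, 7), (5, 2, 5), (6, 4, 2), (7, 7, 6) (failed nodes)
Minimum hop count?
4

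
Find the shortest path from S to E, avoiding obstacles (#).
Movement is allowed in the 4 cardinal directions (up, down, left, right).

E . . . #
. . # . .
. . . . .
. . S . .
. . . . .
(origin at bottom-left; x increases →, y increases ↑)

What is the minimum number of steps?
5
(one shortest path: (2, 1) → (1, 1) → (0, 1) → (0, 2) → (0, 3) → (0, 4))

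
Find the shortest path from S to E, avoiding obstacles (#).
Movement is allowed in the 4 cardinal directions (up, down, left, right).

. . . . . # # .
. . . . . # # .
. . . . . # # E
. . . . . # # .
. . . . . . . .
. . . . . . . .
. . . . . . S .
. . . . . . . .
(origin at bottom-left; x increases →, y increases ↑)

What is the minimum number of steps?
5
(one shortest path: (6, 1) → (7, 1) → (7, 2) → (7, 3) → (7, 4) → (7, 5))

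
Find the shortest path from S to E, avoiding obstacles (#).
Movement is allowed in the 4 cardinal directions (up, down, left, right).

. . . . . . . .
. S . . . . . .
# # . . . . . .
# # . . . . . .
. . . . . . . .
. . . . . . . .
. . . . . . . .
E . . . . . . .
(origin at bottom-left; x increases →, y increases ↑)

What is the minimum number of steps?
9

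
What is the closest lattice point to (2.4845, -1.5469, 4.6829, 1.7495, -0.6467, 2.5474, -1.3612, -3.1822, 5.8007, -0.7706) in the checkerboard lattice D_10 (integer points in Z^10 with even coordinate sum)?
(2, -2, 5, 2, -1, 3, -1, -3, 6, -1)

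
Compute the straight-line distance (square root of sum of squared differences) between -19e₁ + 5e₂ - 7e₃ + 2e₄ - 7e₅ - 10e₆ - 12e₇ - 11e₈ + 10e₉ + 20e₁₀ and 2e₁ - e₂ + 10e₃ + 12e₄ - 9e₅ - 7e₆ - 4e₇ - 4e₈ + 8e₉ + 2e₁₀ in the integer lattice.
36.3318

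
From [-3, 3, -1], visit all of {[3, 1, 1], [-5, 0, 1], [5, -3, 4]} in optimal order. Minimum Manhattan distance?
25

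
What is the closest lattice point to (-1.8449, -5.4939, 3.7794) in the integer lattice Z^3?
(-2, -5, 4)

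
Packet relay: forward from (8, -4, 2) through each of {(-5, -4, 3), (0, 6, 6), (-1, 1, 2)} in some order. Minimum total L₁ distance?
34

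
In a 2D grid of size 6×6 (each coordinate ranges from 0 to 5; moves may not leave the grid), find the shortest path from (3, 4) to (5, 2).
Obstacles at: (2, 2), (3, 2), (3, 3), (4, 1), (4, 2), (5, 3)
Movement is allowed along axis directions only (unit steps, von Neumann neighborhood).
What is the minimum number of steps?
12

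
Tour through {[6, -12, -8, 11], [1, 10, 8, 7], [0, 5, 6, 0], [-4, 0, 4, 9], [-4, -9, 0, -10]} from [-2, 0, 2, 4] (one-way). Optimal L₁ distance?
121
(one optimal route: (-2, 0, 2, 4) → (-4, 0, 4, 9) → (1, 10, 8, 7) → (0, 5, 6, 0) → (-4, -9, 0, -10) → (6, -12, -8, 11))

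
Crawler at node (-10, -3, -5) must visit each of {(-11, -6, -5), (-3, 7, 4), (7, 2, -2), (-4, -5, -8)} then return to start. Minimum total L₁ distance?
86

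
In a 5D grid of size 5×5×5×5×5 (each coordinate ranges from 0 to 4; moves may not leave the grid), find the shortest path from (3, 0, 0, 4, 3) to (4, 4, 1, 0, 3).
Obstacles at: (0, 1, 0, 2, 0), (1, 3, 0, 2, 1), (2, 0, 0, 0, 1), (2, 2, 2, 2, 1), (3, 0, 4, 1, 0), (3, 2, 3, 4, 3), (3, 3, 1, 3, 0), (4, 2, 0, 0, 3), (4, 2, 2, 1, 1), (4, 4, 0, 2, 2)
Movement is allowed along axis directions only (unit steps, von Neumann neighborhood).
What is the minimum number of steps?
10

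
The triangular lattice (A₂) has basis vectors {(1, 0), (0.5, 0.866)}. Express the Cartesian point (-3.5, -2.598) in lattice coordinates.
-2b₁ - 3b₂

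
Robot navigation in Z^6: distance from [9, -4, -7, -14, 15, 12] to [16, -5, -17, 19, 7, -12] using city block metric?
83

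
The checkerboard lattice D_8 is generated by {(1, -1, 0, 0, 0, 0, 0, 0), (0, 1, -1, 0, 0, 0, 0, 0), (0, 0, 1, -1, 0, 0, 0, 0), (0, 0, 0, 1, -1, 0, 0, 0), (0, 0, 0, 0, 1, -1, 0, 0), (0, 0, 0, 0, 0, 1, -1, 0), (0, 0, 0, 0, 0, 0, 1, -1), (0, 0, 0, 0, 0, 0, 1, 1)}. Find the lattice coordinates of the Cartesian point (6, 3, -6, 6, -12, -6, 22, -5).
6b₁ + 9b₂ + 3b₃ + 9b₄ - 3b₅ - 9b₆ + 9b₇ + 4b₈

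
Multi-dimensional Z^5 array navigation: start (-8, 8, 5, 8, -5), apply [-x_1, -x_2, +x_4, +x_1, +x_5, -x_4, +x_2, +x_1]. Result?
(-7, 8, 5, 8, -4)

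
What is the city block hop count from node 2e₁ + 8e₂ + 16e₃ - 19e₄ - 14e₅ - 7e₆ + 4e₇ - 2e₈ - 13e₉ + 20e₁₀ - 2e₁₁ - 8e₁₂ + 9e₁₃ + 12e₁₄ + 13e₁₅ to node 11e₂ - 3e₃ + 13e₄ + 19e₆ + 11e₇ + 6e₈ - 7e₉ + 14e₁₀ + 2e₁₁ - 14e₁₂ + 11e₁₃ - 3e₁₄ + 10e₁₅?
153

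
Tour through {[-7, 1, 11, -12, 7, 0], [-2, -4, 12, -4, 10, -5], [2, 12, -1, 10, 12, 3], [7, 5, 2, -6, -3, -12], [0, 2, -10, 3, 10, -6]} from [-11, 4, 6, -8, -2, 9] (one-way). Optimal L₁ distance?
199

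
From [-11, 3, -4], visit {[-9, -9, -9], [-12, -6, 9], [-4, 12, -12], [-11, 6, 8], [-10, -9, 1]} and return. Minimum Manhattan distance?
106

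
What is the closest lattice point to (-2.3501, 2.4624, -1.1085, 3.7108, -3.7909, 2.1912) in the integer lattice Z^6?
(-2, 2, -1, 4, -4, 2)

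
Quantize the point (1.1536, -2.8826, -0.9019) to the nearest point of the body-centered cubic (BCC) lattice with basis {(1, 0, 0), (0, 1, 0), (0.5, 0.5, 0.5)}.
(1, -3, -1)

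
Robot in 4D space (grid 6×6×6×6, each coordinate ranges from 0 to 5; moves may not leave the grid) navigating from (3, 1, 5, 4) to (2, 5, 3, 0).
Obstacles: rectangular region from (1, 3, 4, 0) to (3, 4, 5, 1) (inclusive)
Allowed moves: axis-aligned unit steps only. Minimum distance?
11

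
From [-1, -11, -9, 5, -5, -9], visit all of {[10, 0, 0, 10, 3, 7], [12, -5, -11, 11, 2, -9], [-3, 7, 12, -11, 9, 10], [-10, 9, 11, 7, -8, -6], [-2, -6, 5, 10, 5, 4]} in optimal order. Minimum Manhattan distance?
211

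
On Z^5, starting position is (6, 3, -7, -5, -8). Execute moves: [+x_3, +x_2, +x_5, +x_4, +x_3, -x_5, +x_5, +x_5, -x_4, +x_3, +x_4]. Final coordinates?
(6, 4, -4, -4, -6)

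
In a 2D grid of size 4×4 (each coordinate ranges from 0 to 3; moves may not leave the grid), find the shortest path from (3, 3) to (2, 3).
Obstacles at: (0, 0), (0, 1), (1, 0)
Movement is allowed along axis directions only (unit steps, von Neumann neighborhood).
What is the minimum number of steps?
1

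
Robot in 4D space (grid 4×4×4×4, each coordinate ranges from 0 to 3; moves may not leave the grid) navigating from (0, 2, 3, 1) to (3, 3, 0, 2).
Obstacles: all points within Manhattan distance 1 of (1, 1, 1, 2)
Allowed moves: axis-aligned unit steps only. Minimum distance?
8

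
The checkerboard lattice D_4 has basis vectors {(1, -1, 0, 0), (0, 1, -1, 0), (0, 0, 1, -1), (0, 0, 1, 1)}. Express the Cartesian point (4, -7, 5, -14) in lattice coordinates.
4b₁ - 3b₂ + 8b₃ - 6b₄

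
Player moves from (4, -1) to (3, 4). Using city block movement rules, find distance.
6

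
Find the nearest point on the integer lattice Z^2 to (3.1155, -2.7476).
(3, -3)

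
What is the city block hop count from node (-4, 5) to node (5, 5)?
9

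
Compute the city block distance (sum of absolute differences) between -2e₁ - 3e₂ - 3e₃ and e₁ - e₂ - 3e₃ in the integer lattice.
5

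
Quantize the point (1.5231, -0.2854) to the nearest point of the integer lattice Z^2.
(2, 0)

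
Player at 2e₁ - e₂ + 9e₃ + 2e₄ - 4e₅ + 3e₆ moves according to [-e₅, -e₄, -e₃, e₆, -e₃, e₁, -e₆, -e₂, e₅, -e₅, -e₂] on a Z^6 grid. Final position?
(3, -3, 7, 1, -5, 3)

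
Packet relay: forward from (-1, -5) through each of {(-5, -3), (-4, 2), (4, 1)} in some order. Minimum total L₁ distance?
21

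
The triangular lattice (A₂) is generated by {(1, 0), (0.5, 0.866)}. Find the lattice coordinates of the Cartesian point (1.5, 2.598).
3b₂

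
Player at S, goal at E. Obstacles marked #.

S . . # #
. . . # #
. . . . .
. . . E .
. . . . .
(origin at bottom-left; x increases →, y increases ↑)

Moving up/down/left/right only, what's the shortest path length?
6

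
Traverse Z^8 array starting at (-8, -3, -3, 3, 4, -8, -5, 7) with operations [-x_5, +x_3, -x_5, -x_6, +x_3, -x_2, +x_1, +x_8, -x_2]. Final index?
(-7, -5, -1, 3, 2, -9, -5, 8)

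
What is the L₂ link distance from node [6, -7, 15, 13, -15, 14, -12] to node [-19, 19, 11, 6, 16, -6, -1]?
53.3667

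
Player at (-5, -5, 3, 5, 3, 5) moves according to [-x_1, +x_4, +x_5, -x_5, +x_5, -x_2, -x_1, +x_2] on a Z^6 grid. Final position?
(-7, -5, 3, 6, 4, 5)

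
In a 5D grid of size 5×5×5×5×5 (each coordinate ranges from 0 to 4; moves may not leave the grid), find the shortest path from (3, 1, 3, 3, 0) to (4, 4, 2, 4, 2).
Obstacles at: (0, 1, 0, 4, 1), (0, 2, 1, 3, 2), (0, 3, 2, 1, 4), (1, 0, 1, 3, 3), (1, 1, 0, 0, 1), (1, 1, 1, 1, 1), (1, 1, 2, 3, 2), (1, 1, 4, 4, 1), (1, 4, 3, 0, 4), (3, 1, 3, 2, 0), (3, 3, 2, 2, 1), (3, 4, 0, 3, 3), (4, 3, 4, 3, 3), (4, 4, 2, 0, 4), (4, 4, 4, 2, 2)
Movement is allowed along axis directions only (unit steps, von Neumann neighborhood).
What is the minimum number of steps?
8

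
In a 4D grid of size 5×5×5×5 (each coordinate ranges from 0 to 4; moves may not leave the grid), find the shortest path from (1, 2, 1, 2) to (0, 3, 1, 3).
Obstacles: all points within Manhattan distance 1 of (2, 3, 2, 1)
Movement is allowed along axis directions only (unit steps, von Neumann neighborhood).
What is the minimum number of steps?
3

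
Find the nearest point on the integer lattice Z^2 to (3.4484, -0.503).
(3, -1)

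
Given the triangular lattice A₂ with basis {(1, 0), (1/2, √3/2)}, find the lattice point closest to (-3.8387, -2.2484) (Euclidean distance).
(-3.5, -2.598)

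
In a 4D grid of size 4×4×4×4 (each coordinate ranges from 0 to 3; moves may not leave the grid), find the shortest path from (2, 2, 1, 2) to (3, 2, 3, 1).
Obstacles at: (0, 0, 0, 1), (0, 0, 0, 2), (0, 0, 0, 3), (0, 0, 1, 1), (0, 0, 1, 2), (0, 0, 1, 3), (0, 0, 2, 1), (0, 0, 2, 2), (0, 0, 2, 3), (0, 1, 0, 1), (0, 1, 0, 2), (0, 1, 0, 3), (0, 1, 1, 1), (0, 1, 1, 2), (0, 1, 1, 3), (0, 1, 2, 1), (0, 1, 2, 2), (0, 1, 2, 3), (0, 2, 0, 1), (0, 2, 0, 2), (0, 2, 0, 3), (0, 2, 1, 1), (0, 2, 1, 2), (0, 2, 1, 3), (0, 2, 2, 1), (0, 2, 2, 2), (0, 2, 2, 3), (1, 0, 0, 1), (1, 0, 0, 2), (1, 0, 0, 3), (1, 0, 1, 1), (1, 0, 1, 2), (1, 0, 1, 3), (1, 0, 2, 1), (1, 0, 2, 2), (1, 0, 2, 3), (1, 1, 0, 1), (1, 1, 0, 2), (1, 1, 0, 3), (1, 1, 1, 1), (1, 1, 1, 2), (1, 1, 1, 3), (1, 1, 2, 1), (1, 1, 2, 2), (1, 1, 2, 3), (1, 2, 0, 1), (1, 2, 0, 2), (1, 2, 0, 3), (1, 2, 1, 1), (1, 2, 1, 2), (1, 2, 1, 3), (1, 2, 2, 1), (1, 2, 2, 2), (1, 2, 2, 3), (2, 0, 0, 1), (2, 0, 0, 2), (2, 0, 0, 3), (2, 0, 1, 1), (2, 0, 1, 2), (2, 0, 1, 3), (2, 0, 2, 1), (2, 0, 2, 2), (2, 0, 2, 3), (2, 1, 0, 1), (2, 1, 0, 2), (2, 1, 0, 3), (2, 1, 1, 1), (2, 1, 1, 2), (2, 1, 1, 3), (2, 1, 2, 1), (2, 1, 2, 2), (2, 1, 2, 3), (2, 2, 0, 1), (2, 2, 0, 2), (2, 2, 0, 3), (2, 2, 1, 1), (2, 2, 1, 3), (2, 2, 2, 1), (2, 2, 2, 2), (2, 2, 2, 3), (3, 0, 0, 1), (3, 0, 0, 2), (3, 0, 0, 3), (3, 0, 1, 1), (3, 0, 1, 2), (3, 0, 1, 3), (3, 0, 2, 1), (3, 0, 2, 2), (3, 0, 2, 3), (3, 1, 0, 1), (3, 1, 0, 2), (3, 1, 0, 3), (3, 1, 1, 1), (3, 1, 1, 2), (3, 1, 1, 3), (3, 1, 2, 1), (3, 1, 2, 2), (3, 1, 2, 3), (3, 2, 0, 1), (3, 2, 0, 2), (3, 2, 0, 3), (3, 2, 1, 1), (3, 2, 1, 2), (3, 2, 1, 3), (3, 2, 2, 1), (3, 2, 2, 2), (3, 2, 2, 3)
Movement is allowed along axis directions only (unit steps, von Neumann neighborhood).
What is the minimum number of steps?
6
(one shortest path: (2, 2, 1, 2) → (2, 3, 1, 2) → (3, 3, 1, 2) → (3, 3, 2, 2) → (3, 3, 3, 2) → (3, 2, 3, 2) → (3, 2, 3, 1))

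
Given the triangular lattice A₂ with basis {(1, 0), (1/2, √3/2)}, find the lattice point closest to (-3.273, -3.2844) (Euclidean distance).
(-3, -3.464)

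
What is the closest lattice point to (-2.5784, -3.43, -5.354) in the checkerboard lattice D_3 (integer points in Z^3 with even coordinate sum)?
(-3, -4, -5)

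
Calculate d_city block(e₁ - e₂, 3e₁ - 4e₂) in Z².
5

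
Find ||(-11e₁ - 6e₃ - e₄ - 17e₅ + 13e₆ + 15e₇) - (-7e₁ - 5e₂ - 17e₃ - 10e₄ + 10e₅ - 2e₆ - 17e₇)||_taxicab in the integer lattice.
103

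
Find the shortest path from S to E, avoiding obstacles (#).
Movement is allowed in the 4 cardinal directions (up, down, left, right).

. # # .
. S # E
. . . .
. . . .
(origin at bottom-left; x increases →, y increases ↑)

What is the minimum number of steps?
4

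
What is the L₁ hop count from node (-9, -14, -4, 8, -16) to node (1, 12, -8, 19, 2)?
69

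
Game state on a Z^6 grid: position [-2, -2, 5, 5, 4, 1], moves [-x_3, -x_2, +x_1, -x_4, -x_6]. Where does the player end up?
(-1, -3, 4, 4, 4, 0)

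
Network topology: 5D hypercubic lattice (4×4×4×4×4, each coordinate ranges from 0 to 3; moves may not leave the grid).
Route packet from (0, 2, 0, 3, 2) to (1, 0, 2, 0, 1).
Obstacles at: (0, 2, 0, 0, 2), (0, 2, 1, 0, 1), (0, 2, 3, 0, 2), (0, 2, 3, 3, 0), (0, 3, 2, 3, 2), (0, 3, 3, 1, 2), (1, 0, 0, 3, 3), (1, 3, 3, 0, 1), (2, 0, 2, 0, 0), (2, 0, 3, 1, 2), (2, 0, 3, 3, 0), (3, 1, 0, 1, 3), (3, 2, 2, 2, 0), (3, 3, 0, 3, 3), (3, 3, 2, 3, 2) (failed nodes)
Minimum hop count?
9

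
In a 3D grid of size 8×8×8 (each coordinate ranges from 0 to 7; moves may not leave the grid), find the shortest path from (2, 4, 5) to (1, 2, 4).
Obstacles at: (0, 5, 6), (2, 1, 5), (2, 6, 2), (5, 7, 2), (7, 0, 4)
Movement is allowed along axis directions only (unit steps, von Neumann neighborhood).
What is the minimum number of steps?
4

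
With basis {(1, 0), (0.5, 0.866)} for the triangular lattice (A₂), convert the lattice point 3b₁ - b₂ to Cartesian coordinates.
(2.5, -0.866)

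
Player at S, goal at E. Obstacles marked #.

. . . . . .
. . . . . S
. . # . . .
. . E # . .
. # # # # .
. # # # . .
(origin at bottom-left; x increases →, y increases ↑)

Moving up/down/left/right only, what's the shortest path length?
7
(one shortest path: (5, 4) → (4, 4) → (3, 4) → (2, 4) → (1, 4) → (1, 3) → (1, 2) → (2, 2))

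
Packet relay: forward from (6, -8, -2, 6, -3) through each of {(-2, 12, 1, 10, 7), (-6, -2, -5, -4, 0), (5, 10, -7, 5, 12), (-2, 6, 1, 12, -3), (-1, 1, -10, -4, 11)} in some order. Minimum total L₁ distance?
128
(one optimal route: (6, -8, -2, 6, -3) → (-2, 6, 1, 12, -3) → (-2, 12, 1, 10, 7) → (5, 10, -7, 5, 12) → (-1, 1, -10, -4, 11) → (-6, -2, -5, -4, 0))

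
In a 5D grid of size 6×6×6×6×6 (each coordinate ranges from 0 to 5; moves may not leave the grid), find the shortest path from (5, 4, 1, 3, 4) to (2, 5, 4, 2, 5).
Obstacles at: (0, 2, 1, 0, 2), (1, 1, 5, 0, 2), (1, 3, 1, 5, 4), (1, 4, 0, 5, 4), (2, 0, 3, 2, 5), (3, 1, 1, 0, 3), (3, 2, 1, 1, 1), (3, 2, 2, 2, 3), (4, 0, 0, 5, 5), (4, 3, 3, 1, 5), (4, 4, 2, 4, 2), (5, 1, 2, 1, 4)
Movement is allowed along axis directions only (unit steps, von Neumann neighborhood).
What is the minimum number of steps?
9
(one shortest path: (5, 4, 1, 3, 4) → (4, 4, 1, 3, 4) → (3, 4, 1, 3, 4) → (2, 4, 1, 3, 4) → (2, 5, 1, 3, 4) → (2, 5, 2, 3, 4) → (2, 5, 3, 3, 4) → (2, 5, 4, 3, 4) → (2, 5, 4, 2, 4) → (2, 5, 4, 2, 5))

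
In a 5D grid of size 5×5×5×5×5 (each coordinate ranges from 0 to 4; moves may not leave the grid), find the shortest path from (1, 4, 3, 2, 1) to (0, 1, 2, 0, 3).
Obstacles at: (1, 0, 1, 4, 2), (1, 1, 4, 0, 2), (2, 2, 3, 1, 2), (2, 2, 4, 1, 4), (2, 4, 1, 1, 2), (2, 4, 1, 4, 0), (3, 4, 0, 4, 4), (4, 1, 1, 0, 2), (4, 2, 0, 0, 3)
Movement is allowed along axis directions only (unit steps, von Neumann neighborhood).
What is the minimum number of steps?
9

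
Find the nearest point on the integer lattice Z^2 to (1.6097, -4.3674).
(2, -4)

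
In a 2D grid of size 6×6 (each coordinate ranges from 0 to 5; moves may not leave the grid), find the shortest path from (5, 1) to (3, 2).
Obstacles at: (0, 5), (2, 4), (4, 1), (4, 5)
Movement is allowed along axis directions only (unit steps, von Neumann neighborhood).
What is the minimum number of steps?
3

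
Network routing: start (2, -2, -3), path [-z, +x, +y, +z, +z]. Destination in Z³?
(3, -1, -2)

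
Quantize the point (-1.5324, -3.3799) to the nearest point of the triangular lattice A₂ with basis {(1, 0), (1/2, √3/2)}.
(-2, -3.464)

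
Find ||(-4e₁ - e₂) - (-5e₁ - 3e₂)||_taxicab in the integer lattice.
3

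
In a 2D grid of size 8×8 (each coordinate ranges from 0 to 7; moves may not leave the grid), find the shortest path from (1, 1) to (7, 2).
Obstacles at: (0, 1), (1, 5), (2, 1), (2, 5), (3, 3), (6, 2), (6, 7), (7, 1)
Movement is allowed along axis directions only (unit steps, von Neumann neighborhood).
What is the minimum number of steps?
9
(one shortest path: (1, 1) → (1, 2) → (2, 2) → (3, 2) → (4, 2) → (5, 2) → (5, 3) → (6, 3) → (7, 3) → (7, 2))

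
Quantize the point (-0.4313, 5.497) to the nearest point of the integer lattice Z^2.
(0, 5)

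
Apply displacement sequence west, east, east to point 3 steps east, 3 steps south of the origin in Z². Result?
(4, -3)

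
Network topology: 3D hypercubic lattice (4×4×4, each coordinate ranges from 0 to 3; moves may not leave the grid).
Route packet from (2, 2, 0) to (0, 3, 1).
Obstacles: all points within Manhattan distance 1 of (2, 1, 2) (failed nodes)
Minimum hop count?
4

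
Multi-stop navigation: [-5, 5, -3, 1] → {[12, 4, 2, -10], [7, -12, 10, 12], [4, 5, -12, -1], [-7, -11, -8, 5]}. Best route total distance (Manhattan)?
143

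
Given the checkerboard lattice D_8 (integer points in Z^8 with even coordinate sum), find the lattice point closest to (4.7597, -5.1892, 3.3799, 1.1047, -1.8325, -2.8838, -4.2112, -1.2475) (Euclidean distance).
(5, -5, 3, 1, -2, -3, -4, -1)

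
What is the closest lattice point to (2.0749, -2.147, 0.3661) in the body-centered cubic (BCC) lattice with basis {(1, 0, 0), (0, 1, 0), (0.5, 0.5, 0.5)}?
(2, -2, 0)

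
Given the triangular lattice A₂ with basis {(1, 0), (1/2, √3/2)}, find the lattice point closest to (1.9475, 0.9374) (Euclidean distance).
(1.5, 0.866)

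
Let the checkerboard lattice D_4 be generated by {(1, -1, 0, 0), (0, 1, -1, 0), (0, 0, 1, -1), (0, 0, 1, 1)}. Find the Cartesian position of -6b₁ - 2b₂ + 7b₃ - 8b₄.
(-6, 4, 1, -15)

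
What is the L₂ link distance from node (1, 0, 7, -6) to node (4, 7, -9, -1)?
18.412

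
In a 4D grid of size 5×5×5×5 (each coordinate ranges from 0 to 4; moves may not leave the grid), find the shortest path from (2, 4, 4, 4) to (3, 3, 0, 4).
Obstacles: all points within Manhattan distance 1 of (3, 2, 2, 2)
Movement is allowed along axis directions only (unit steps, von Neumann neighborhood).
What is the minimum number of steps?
6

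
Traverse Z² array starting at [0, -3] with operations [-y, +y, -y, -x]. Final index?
(-1, -4)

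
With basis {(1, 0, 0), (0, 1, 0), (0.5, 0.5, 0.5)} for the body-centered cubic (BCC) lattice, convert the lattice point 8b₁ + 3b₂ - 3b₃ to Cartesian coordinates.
(6.5, 1.5, -1.5)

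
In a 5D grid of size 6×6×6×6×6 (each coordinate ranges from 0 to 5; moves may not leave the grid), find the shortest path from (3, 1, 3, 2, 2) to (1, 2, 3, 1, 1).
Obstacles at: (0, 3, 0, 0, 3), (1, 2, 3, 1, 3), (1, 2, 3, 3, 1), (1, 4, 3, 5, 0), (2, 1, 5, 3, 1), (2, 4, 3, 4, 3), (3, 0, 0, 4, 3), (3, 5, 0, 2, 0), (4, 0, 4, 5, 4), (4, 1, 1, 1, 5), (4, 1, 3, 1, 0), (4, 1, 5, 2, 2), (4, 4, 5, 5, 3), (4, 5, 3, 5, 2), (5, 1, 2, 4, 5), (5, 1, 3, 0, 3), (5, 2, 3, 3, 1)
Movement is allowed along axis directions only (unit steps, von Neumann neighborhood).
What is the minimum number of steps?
5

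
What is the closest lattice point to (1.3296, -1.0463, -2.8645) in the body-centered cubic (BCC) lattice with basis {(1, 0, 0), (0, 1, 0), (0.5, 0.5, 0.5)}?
(1, -1, -3)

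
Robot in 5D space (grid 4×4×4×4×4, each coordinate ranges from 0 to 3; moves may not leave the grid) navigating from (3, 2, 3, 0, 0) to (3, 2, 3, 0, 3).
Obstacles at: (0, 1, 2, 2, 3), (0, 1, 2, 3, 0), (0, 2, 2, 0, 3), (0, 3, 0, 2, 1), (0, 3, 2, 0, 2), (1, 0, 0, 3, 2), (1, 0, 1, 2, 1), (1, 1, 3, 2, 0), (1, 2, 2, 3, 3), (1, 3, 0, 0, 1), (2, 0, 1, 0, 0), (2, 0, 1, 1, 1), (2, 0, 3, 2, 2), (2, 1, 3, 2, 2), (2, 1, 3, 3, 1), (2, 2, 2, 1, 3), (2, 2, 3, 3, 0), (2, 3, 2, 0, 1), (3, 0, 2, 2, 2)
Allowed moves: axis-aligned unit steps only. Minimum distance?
3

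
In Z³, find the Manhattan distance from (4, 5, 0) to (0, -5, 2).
16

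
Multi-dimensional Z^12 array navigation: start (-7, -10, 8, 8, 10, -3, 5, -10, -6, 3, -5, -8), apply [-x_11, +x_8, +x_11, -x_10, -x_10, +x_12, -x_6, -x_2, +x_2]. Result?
(-7, -10, 8, 8, 10, -4, 5, -9, -6, 1, -5, -7)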